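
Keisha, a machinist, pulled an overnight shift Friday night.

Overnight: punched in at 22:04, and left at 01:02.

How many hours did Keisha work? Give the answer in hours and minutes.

2 h 58 min

Overnight: 22:04 → midnight = 1 h 56 min; midnight → 01:02 = 1 h 2 min; span 2 h 58 min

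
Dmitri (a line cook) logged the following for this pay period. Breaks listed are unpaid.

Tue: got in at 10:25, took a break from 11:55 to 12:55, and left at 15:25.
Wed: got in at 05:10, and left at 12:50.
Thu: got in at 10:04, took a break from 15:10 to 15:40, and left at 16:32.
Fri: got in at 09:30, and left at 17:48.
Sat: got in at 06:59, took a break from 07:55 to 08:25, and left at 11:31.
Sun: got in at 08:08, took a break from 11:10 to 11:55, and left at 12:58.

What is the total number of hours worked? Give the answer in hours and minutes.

Tue: 10:25–15:25 = 5 h 0 min; less 60 min break → 4 h 0 min
Wed: 05:10–12:50 = 7 h 40 min
Thu: 10:04–16:32 = 6 h 28 min; less 30 min break → 5 h 58 min
Fri: 09:30–17:48 = 8 h 18 min
Sat: 06:59–11:31 = 4 h 32 min; less 30 min break → 4 h 2 min
Sun: 08:08–12:58 = 4 h 50 min; less 45 min break → 4 h 5 min
Total: 4 h 0 min + 7 h 40 min + 5 h 58 min + 8 h 18 min + 4 h 2 min + 4 h 5 min = 34 h 3 min.

34 h 3 min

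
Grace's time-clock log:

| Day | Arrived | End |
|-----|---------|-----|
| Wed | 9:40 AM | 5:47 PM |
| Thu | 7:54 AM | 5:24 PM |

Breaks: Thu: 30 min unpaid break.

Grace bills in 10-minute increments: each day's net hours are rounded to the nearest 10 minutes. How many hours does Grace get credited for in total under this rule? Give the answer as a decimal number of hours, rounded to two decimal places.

Wed: 9:40 AM–5:47 PM = 8 h 7 min → rounds to 8 h 10 min
Thu: 7:54 AM–5:24 PM = 9 h 30 min − 30 min = 9 h 0 min → rounds to 9 h 0 min
Total credited: 17 h 10 min.

17.17 hours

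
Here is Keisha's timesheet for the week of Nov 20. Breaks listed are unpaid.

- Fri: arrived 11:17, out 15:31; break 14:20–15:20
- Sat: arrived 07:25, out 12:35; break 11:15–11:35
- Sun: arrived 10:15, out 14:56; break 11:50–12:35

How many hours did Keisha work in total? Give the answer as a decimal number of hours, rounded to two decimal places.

Fri: 11:17–15:31 = 4 h 14 min; less 60 min break → 3 h 14 min
Sat: 07:25–12:35 = 5 h 10 min; less 20 min break → 4 h 50 min
Sun: 10:15–14:56 = 4 h 41 min; less 45 min break → 3 h 56 min
Total: 3 h 14 min + 4 h 50 min + 3 h 56 min = 12 h 0 min.

12.00 hours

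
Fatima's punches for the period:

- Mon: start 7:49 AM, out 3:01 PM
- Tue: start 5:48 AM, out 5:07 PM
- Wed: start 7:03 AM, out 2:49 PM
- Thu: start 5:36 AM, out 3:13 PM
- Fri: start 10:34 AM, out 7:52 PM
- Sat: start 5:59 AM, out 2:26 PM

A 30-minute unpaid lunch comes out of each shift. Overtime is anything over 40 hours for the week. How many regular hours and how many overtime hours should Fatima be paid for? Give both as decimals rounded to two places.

Mon: 7:49 AM–3:01 PM = 7 h 12 min; less 30 min break → 6 h 42 min
Tue: 5:48 AM–5:07 PM = 11 h 19 min; less 30 min break → 10 h 49 min
Wed: 7:03 AM–2:49 PM = 7 h 46 min; less 30 min break → 7 h 16 min
Thu: 5:36 AM–3:13 PM = 9 h 37 min; less 30 min break → 9 h 7 min
Fri: 10:34 AM–7:52 PM = 9 h 18 min; less 30 min break → 8 h 48 min
Sat: 5:59 AM–2:26 PM = 8 h 27 min; less 30 min break → 7 h 57 min
Total worked: 50 h 39 min = 50.65 h.
Threshold 40 h → overtime 10 h 39 min, regular 40 h 0 min.

Regular 40.00 hours, overtime 10.65 hours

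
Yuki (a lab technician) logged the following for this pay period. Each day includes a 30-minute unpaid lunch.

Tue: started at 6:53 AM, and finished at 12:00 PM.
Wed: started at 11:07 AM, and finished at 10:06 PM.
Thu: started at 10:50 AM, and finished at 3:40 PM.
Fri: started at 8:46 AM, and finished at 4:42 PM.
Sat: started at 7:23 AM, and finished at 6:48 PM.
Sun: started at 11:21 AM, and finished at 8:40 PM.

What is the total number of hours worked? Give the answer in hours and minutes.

46 h 36 min

Tue: 6:53 AM–12:00 PM = 5 h 7 min; less 30 min break → 4 h 37 min
Wed: 11:07 AM–10:06 PM = 10 h 59 min; less 30 min break → 10 h 29 min
Thu: 10:50 AM–3:40 PM = 4 h 50 min; less 30 min break → 4 h 20 min
Fri: 8:46 AM–4:42 PM = 7 h 56 min; less 30 min break → 7 h 26 min
Sat: 7:23 AM–6:48 PM = 11 h 25 min; less 30 min break → 10 h 55 min
Sun: 11:21 AM–8:40 PM = 9 h 19 min; less 30 min break → 8 h 49 min
Total: 4 h 37 min + 10 h 29 min + 4 h 20 min + 7 h 26 min + 10 h 55 min + 8 h 49 min = 46 h 36 min.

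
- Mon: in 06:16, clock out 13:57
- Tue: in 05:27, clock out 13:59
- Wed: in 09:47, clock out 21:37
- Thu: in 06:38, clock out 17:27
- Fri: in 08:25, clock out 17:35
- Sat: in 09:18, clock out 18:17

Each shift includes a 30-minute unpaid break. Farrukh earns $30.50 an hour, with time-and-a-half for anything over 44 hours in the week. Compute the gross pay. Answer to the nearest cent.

Mon: 06:16–13:57 = 7 h 41 min; less 30 min break → 7 h 11 min
Tue: 05:27–13:59 = 8 h 32 min; less 30 min break → 8 h 2 min
Wed: 09:47–21:37 = 11 h 50 min; less 30 min break → 11 h 20 min
Thu: 06:38–17:27 = 10 h 49 min; less 30 min break → 10 h 19 min
Fri: 08:25–17:35 = 9 h 10 min; less 30 min break → 8 h 40 min
Sat: 09:18–18:17 = 8 h 59 min; less 30 min break → 8 h 29 min
Total worked: 54 h 1 min = 3241 min.
Regular 44 h 0 min = 2640 min at $30.50/h; overtime 10 h 1 min = 601 min at $45.75/h.
Pay = (2640 × $30.50 + 601 × $45.75) ÷ 60 = $1800.26.

$1800.26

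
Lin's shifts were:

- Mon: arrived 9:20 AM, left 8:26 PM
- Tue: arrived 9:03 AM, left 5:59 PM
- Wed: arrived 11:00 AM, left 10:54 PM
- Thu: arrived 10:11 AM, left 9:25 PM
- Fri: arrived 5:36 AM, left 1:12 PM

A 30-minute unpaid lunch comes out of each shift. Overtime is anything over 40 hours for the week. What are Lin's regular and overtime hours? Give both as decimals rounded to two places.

Mon: 9:20 AM–8:26 PM = 11 h 6 min; less 30 min break → 10 h 36 min
Tue: 9:03 AM–5:59 PM = 8 h 56 min; less 30 min break → 8 h 26 min
Wed: 11:00 AM–10:54 PM = 11 h 54 min; less 30 min break → 11 h 24 min
Thu: 10:11 AM–9:25 PM = 11 h 14 min; less 30 min break → 10 h 44 min
Fri: 5:36 AM–1:12 PM = 7 h 36 min; less 30 min break → 7 h 6 min
Total worked: 48 h 16 min = 48.27 h.
Threshold 40 h → overtime 8 h 16 min, regular 40 h 0 min.

Regular 40.00 hours, overtime 8.27 hours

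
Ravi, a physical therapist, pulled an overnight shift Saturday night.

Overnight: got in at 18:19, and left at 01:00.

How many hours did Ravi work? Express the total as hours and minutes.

6 h 41 min

Overnight: 18:19 → midnight = 5 h 41 min; midnight → 01:00 = 1 h 0 min; span 6 h 41 min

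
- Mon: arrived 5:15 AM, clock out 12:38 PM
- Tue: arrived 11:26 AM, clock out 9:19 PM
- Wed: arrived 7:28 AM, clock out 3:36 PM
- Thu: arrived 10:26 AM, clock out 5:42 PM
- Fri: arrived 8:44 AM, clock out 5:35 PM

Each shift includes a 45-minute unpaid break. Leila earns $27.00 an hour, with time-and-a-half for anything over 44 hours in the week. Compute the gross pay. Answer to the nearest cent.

Mon: 5:15 AM–12:38 PM = 7 h 23 min; less 45 min break → 6 h 38 min
Tue: 11:26 AM–9:19 PM = 9 h 53 min; less 45 min break → 9 h 8 min
Wed: 7:28 AM–3:36 PM = 8 h 8 min; less 45 min break → 7 h 23 min
Thu: 10:26 AM–5:42 PM = 7 h 16 min; less 45 min break → 6 h 31 min
Fri: 8:44 AM–5:35 PM = 8 h 51 min; less 45 min break → 8 h 6 min
Total worked: 37 h 46 min = 2266 min.
Regular 37 h 46 min = 2266 min at $27.00/h; overtime 0 h 0 min = 0 min at $40.50/h.
Pay = (2266 × $27.00 + 0 × $40.50) ÷ 60 = $1019.70.

$1019.70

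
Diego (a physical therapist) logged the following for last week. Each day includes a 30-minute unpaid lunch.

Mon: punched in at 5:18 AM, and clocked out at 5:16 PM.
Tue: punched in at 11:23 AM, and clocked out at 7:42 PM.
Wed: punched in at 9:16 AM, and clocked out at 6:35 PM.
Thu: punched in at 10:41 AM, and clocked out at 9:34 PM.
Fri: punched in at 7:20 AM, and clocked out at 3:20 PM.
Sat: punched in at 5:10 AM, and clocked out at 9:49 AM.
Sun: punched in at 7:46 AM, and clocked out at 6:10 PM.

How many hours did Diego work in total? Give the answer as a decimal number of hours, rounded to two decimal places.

Mon: 5:18 AM–5:16 PM = 11 h 58 min; less 30 min break → 11 h 28 min
Tue: 11:23 AM–7:42 PM = 8 h 19 min; less 30 min break → 7 h 49 min
Wed: 9:16 AM–6:35 PM = 9 h 19 min; less 30 min break → 8 h 49 min
Thu: 10:41 AM–9:34 PM = 10 h 53 min; less 30 min break → 10 h 23 min
Fri: 7:20 AM–3:20 PM = 8 h 0 min; less 30 min break → 7 h 30 min
Sat: 5:10 AM–9:49 AM = 4 h 39 min; less 30 min break → 4 h 9 min
Sun: 7:46 AM–6:10 PM = 10 h 24 min; less 30 min break → 9 h 54 min
Total: 11 h 28 min + 7 h 49 min + 8 h 49 min + 10 h 23 min + 7 h 30 min + 4 h 9 min + 9 h 54 min = 60 h 2 min.

60.03 hours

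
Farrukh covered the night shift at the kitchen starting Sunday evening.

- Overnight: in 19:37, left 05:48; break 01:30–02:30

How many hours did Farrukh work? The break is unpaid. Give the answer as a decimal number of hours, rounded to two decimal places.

Overnight: 19:37 → midnight = 4 h 23 min; midnight → 05:48 = 5 h 48 min; span 10 h 11 min; less 60 min break → 9 h 11 min

9.18 hours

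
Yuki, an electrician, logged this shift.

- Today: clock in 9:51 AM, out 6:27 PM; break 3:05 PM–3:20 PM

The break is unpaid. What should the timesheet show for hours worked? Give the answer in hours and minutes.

Today: 9:51 AM–6:27 PM = 8 h 36 min; less 15 min break → 8 h 21 min

8 h 21 min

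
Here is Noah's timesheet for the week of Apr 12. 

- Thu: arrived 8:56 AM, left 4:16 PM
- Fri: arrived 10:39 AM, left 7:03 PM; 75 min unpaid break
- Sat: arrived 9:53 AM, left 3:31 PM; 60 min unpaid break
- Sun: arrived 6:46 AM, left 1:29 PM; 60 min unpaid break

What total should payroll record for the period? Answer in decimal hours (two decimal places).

24.83 hours

Thu: 8:56 AM–4:16 PM = 7 h 20 min
Fri: 10:39 AM–7:03 PM = 8 h 24 min; less 75 min break → 7 h 9 min
Sat: 9:53 AM–3:31 PM = 5 h 38 min; less 60 min break → 4 h 38 min
Sun: 6:46 AM–1:29 PM = 6 h 43 min; less 60 min break → 5 h 43 min
Total: 7 h 20 min + 7 h 9 min + 4 h 38 min + 5 h 43 min = 24 h 50 min.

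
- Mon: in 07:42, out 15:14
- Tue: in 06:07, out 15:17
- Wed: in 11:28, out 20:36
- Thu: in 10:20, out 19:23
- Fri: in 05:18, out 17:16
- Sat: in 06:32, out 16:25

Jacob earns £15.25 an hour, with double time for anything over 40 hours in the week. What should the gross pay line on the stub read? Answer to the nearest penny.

Mon: 07:42–15:14 = 7 h 32 min
Tue: 06:07–15:17 = 9 h 10 min
Wed: 11:28–20:36 = 9 h 8 min
Thu: 10:20–19:23 = 9 h 3 min
Fri: 05:18–17:16 = 11 h 58 min
Sat: 06:32–16:25 = 9 h 53 min
Total worked: 56 h 44 min = 3404 min.
Regular 40 h 0 min = 2400 min at £15.25/h; overtime 16 h 44 min = 1004 min at £30.50/h.
Pay = (2400 × £15.25 + 1004 × £30.50) ÷ 60 = £1120.37.

£1120.37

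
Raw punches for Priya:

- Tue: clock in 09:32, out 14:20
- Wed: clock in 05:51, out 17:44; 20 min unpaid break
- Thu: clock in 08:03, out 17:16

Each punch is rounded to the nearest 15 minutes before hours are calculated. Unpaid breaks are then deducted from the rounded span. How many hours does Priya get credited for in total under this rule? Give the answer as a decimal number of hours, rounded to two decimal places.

Tue: in 09:32→09:30, out 14:20→14:15; 4 h 45 min
Wed: in 05:51→05:45, out 17:44→17:45; 12 h 0 min − 20 min = 11 h 40 min
Thu: in 08:03→08:00, out 17:16→17:15; 9 h 15 min
Total credited: 25 h 40 min.

25.67 hours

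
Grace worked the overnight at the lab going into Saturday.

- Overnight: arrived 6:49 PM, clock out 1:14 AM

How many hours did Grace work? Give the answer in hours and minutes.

Overnight: 6:49 PM → midnight = 5 h 11 min; midnight → 1:14 AM = 1 h 14 min; span 6 h 25 min

6 h 25 min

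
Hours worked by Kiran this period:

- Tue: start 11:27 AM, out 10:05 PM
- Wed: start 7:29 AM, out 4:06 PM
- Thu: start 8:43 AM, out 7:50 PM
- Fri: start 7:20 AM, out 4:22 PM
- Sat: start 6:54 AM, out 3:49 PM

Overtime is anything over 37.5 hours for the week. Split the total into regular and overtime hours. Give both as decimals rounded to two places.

Regular 37.50 hours, overtime 10.82 hours

Tue: 11:27 AM–10:05 PM = 10 h 38 min
Wed: 7:29 AM–4:06 PM = 8 h 37 min
Thu: 8:43 AM–7:50 PM = 11 h 7 min
Fri: 7:20 AM–4:22 PM = 9 h 2 min
Sat: 6:54 AM–3:49 PM = 8 h 55 min
Total worked: 48 h 19 min = 48.32 h.
Threshold 37.5 h → overtime 10 h 49 min, regular 37 h 30 min.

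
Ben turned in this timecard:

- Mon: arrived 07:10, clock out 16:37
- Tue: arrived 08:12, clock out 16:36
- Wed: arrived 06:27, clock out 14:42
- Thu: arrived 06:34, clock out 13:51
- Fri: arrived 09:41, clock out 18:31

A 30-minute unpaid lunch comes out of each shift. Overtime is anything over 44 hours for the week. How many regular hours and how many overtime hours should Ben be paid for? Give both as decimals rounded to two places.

Regular 39.72 hours, overtime 0.00 hours

Mon: 07:10–16:37 = 9 h 27 min; less 30 min break → 8 h 57 min
Tue: 08:12–16:36 = 8 h 24 min; less 30 min break → 7 h 54 min
Wed: 06:27–14:42 = 8 h 15 min; less 30 min break → 7 h 45 min
Thu: 06:34–13:51 = 7 h 17 min; less 30 min break → 6 h 47 min
Fri: 09:41–18:31 = 8 h 50 min; less 30 min break → 8 h 20 min
Total worked: 39 h 43 min = 39.72 h.
Threshold 44 h → overtime 0 h 0 min, regular 39 h 43 min.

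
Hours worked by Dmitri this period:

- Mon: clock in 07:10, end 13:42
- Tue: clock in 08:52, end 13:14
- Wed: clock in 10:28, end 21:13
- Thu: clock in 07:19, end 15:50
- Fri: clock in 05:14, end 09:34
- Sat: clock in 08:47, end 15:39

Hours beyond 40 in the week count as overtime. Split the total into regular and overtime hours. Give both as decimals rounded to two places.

Mon: 07:10–13:42 = 6 h 32 min
Tue: 08:52–13:14 = 4 h 22 min
Wed: 10:28–21:13 = 10 h 45 min
Thu: 07:19–15:50 = 8 h 31 min
Fri: 05:14–09:34 = 4 h 20 min
Sat: 08:47–15:39 = 6 h 52 min
Total worked: 41 h 22 min = 41.37 h.
Threshold 40 h → overtime 1 h 22 min, regular 40 h 0 min.

Regular 40.00 hours, overtime 1.37 hours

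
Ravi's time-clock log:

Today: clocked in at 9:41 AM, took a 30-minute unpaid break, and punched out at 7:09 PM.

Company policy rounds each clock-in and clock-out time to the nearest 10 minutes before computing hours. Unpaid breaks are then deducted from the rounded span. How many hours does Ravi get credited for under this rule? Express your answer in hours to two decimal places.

9.00 hours

Today: in 9:41 AM→9:40 AM, out 7:09 PM→7:10 PM; 9 h 30 min − 30 min = 9 h 0 min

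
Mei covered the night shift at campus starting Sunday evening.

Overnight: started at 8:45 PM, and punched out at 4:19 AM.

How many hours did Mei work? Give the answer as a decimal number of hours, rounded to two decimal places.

7.57 hours

Overnight: 8:45 PM → midnight = 3 h 15 min; midnight → 4:19 AM = 4 h 19 min; span 7 h 34 min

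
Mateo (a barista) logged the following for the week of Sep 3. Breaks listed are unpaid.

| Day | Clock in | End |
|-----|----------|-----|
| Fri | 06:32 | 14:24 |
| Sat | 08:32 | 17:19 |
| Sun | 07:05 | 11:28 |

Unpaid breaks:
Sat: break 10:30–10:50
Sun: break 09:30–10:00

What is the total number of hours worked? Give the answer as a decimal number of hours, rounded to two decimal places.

20.20 hours

Fri: 06:32–14:24 = 7 h 52 min
Sat: 08:32–17:19 = 8 h 47 min; less 20 min break → 8 h 27 min
Sun: 07:05–11:28 = 4 h 23 min; less 30 min break → 3 h 53 min
Total: 7 h 52 min + 8 h 27 min + 3 h 53 min = 20 h 12 min.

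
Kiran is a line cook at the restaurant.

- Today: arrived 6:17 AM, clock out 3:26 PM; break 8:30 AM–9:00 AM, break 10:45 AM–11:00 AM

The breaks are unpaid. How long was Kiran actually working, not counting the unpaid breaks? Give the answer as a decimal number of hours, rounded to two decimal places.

Today: 6:17 AM–3:26 PM = 9 h 9 min; less 45 min break → 8 h 24 min

8.40 hours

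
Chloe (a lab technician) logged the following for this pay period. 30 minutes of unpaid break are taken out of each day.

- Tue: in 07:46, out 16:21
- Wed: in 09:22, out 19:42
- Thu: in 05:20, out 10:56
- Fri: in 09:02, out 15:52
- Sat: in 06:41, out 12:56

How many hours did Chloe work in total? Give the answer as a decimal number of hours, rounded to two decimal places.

Tue: 07:46–16:21 = 8 h 35 min; less 30 min break → 8 h 5 min
Wed: 09:22–19:42 = 10 h 20 min; less 30 min break → 9 h 50 min
Thu: 05:20–10:56 = 5 h 36 min; less 30 min break → 5 h 6 min
Fri: 09:02–15:52 = 6 h 50 min; less 30 min break → 6 h 20 min
Sat: 06:41–12:56 = 6 h 15 min; less 30 min break → 5 h 45 min
Total: 8 h 5 min + 9 h 50 min + 5 h 6 min + 6 h 20 min + 5 h 45 min = 35 h 6 min.

35.10 hours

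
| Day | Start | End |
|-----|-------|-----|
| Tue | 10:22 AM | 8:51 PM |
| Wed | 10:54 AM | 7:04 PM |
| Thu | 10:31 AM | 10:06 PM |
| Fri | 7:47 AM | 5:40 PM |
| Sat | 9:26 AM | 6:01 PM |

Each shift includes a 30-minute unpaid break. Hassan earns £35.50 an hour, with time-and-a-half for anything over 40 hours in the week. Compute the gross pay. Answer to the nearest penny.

Tue: 10:22 AM–8:51 PM = 10 h 29 min; less 30 min break → 9 h 59 min
Wed: 10:54 AM–7:04 PM = 8 h 10 min; less 30 min break → 7 h 40 min
Thu: 10:31 AM–10:06 PM = 11 h 35 min; less 30 min break → 11 h 5 min
Fri: 7:47 AM–5:40 PM = 9 h 53 min; less 30 min break → 9 h 23 min
Sat: 9:26 AM–6:01 PM = 8 h 35 min; less 30 min break → 8 h 5 min
Total worked: 46 h 12 min = 2772 min.
Regular 40 h 0 min = 2400 min at £35.50/h; overtime 6 h 12 min = 372 min at £53.25/h.
Pay = (2400 × £35.50 + 372 × £53.25) ÷ 60 = £1750.15.

£1750.15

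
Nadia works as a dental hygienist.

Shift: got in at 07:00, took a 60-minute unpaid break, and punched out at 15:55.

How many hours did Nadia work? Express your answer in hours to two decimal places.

7.92 hours

Shift: 07:00–15:55 = 8 h 55 min; less 60 min break → 7 h 55 min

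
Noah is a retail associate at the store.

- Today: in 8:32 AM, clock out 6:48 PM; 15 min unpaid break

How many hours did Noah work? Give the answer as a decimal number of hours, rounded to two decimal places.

Today: 8:32 AM–6:48 PM = 10 h 16 min; less 15 min break → 10 h 1 min

10.02 hours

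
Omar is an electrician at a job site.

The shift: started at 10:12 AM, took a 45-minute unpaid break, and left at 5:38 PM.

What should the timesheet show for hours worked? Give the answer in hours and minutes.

The shift: 10:12 AM–5:38 PM = 7 h 26 min; less 45 min break → 6 h 41 min

6 h 41 min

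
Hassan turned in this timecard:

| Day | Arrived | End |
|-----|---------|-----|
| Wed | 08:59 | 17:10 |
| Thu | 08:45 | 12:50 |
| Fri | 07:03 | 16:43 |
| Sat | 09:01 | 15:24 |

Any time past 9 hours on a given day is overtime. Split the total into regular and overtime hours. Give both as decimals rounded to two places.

Regular 27.65 hours, overtime 0.67 hours

Wed: 08:59–17:10 = 8 h 11 min
Thu: 08:45–12:50 = 4 h 5 min
Fri: 07:03–16:43 = 9 h 40 min
Sat: 09:01–15:24 = 6 h 23 min
Wed reg 8 h 11 min / OT 0 h 0 min; Thu reg 4 h 5 min / OT 0 h 0 min; Fri reg 9 h 0 min / OT 0 h 40 min; Sat reg 6 h 23 min / OT 0 h 0 min.
Totals: regular 27 h 39 min, overtime 0 h 40 min.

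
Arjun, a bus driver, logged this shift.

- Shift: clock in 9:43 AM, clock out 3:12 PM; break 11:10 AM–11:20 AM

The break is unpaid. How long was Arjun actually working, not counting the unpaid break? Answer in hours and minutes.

Shift: 9:43 AM–3:12 PM = 5 h 29 min; less 10 min break → 5 h 19 min

5 h 19 min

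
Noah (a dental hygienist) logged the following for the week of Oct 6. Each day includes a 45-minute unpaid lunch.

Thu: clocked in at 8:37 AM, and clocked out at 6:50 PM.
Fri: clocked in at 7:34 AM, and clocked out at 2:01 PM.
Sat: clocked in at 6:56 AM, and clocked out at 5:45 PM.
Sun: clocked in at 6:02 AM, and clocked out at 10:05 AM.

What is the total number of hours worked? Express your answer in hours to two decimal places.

28.53 hours

Thu: 8:37 AM–6:50 PM = 10 h 13 min; less 45 min break → 9 h 28 min
Fri: 7:34 AM–2:01 PM = 6 h 27 min; less 45 min break → 5 h 42 min
Sat: 6:56 AM–5:45 PM = 10 h 49 min; less 45 min break → 10 h 4 min
Sun: 6:02 AM–10:05 AM = 4 h 3 min; less 45 min break → 3 h 18 min
Total: 9 h 28 min + 5 h 42 min + 10 h 4 min + 3 h 18 min = 28 h 32 min.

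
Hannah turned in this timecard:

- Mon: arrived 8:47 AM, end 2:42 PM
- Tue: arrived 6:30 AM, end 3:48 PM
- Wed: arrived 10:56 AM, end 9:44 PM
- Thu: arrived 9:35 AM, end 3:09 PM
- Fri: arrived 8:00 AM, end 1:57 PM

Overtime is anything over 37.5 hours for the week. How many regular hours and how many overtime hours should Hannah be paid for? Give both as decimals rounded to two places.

Mon: 8:47 AM–2:42 PM = 5 h 55 min
Tue: 6:30 AM–3:48 PM = 9 h 18 min
Wed: 10:56 AM–9:44 PM = 10 h 48 min
Thu: 9:35 AM–3:09 PM = 5 h 34 min
Fri: 8:00 AM–1:57 PM = 5 h 57 min
Total worked: 37 h 32 min = 37.53 h.
Threshold 37.5 h → overtime 0 h 2 min, regular 37 h 30 min.

Regular 37.50 hours, overtime 0.03 hours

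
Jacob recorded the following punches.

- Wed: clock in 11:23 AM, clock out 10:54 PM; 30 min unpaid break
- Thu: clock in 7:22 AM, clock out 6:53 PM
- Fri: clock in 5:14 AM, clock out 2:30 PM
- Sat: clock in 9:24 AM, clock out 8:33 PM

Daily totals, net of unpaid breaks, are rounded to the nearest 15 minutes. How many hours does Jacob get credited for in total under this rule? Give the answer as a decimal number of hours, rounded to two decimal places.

43.00 hours

Wed: 11:23 AM–10:54 PM = 11 h 31 min − 30 min = 11 h 1 min → rounds to 11 h 0 min
Thu: 7:22 AM–6:53 PM = 11 h 31 min → rounds to 11 h 30 min
Fri: 5:14 AM–2:30 PM = 9 h 16 min → rounds to 9 h 15 min
Sat: 9:24 AM–8:33 PM = 11 h 9 min → rounds to 11 h 15 min
Total credited: 43 h 0 min.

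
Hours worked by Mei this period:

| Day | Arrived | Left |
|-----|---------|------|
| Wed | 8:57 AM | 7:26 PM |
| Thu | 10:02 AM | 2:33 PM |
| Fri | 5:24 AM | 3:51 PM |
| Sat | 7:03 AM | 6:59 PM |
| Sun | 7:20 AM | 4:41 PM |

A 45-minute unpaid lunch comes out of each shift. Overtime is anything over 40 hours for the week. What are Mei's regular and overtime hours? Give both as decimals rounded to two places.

Wed: 8:57 AM–7:26 PM = 10 h 29 min; less 45 min break → 9 h 44 min
Thu: 10:02 AM–2:33 PM = 4 h 31 min; less 45 min break → 3 h 46 min
Fri: 5:24 AM–3:51 PM = 10 h 27 min; less 45 min break → 9 h 42 min
Sat: 7:03 AM–6:59 PM = 11 h 56 min; less 45 min break → 11 h 11 min
Sun: 7:20 AM–4:41 PM = 9 h 21 min; less 45 min break → 8 h 36 min
Total worked: 42 h 59 min = 42.98 h.
Threshold 40 h → overtime 2 h 59 min, regular 40 h 0 min.

Regular 40.00 hours, overtime 2.98 hours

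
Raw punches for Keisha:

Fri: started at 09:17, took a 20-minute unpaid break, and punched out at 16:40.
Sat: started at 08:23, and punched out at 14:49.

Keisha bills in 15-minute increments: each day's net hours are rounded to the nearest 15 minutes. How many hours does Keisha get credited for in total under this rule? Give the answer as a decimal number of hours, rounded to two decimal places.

13.50 hours

Fri: 09:17–16:40 = 7 h 23 min − 20 min = 7 h 3 min → rounds to 7 h 0 min
Sat: 08:23–14:49 = 6 h 26 min → rounds to 6 h 30 min
Total credited: 13 h 30 min.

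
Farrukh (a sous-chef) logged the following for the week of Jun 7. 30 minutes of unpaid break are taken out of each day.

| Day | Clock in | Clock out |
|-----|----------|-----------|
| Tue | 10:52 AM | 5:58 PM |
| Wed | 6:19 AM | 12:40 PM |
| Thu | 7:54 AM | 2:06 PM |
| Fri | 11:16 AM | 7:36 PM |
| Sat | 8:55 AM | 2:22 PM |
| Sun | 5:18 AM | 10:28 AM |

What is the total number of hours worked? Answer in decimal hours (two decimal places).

Tue: 10:52 AM–5:58 PM = 7 h 6 min; less 30 min break → 6 h 36 min
Wed: 6:19 AM–12:40 PM = 6 h 21 min; less 30 min break → 5 h 51 min
Thu: 7:54 AM–2:06 PM = 6 h 12 min; less 30 min break → 5 h 42 min
Fri: 11:16 AM–7:36 PM = 8 h 20 min; less 30 min break → 7 h 50 min
Sat: 8:55 AM–2:22 PM = 5 h 27 min; less 30 min break → 4 h 57 min
Sun: 5:18 AM–10:28 AM = 5 h 10 min; less 30 min break → 4 h 40 min
Total: 6 h 36 min + 5 h 51 min + 5 h 42 min + 7 h 50 min + 4 h 57 min + 4 h 40 min = 35 h 36 min.

35.60 hours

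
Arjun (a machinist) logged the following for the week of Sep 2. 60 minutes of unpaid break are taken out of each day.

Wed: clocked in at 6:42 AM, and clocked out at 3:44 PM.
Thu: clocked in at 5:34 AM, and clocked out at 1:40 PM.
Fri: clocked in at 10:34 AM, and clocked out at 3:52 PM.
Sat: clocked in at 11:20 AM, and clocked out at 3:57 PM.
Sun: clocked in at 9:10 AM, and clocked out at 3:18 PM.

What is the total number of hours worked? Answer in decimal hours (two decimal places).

Wed: 6:42 AM–3:44 PM = 9 h 2 min; less 60 min break → 8 h 2 min
Thu: 5:34 AM–1:40 PM = 8 h 6 min; less 60 min break → 7 h 6 min
Fri: 10:34 AM–3:52 PM = 5 h 18 min; less 60 min break → 4 h 18 min
Sat: 11:20 AM–3:57 PM = 4 h 37 min; less 60 min break → 3 h 37 min
Sun: 9:10 AM–3:18 PM = 6 h 8 min; less 60 min break → 5 h 8 min
Total: 8 h 2 min + 7 h 6 min + 4 h 18 min + 3 h 37 min + 5 h 8 min = 28 h 11 min.

28.18 hours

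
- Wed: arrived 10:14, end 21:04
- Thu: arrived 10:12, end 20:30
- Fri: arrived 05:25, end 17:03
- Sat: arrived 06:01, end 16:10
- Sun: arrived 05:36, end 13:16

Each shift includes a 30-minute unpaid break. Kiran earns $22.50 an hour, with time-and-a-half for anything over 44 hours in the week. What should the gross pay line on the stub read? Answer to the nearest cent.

Wed: 10:14–21:04 = 10 h 50 min; less 30 min break → 10 h 20 min
Thu: 10:12–20:30 = 10 h 18 min; less 30 min break → 9 h 48 min
Fri: 05:25–17:03 = 11 h 38 min; less 30 min break → 11 h 8 min
Sat: 06:01–16:10 = 10 h 9 min; less 30 min break → 9 h 39 min
Sun: 05:36–13:16 = 7 h 40 min; less 30 min break → 7 h 10 min
Total worked: 48 h 5 min = 2885 min.
Regular 44 h 0 min = 2640 min at $22.50/h; overtime 4 h 5 min = 245 min at $33.75/h.
Pay = (2640 × $22.50 + 245 × $33.75) ÷ 60 = $1127.81.

$1127.81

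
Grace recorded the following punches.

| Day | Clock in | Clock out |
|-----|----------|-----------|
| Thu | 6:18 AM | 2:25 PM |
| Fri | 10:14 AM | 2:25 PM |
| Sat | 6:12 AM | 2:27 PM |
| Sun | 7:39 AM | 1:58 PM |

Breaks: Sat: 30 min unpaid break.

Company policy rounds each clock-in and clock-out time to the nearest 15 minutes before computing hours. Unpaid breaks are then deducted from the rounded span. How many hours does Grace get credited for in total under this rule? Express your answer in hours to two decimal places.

Thu: in 6:18 AM→6:15 AM, out 2:25 PM→2:30 PM; 8 h 15 min
Fri: in 10:14 AM→10:15 AM, out 2:25 PM→2:30 PM; 4 h 15 min
Sat: in 6:12 AM→6:15 AM, out 2:27 PM→2:30 PM; 8 h 15 min − 30 min = 7 h 45 min
Sun: in 7:39 AM→7:45 AM, out 1:58 PM→2:00 PM; 6 h 15 min
Total credited: 26 h 30 min.

26.50 hours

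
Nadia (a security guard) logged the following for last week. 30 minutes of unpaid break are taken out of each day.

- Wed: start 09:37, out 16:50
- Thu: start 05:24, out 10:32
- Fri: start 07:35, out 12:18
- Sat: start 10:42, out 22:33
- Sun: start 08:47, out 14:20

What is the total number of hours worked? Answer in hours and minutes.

31 h 58 min

Wed: 09:37–16:50 = 7 h 13 min; less 30 min break → 6 h 43 min
Thu: 05:24–10:32 = 5 h 8 min; less 30 min break → 4 h 38 min
Fri: 07:35–12:18 = 4 h 43 min; less 30 min break → 4 h 13 min
Sat: 10:42–22:33 = 11 h 51 min; less 30 min break → 11 h 21 min
Sun: 08:47–14:20 = 5 h 33 min; less 30 min break → 5 h 3 min
Total: 6 h 43 min + 4 h 38 min + 4 h 13 min + 11 h 21 min + 5 h 3 min = 31 h 58 min.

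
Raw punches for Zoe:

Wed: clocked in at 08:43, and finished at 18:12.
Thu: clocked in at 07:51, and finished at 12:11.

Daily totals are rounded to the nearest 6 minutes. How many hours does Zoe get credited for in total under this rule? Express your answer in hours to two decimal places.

13.80 hours

Wed: 08:43–18:12 = 9 h 29 min → rounds to 9 h 30 min
Thu: 07:51–12:11 = 4 h 20 min → rounds to 4 h 18 min
Total credited: 13 h 48 min.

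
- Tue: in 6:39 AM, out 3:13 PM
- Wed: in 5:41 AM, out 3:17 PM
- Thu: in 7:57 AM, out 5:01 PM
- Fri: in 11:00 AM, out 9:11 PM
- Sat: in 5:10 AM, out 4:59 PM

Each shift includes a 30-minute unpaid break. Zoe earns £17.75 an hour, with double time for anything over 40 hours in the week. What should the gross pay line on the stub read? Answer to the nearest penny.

£949.03

Tue: 6:39 AM–3:13 PM = 8 h 34 min; less 30 min break → 8 h 4 min
Wed: 5:41 AM–3:17 PM = 9 h 36 min; less 30 min break → 9 h 6 min
Thu: 7:57 AM–5:01 PM = 9 h 4 min; less 30 min break → 8 h 34 min
Fri: 11:00 AM–9:11 PM = 10 h 11 min; less 30 min break → 9 h 41 min
Sat: 5:10 AM–4:59 PM = 11 h 49 min; less 30 min break → 11 h 19 min
Total worked: 46 h 44 min = 2804 min.
Regular 40 h 0 min = 2400 min at £17.75/h; overtime 6 h 44 min = 404 min at £35.50/h.
Pay = (2400 × £17.75 + 404 × £35.50) ÷ 60 = £949.03.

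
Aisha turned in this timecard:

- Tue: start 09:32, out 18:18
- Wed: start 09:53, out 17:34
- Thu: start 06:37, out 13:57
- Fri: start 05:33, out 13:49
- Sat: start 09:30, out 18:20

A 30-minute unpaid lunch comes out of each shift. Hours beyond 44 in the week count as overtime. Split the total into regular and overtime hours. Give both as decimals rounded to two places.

Tue: 09:32–18:18 = 8 h 46 min; less 30 min break → 8 h 16 min
Wed: 09:53–17:34 = 7 h 41 min; less 30 min break → 7 h 11 min
Thu: 06:37–13:57 = 7 h 20 min; less 30 min break → 6 h 50 min
Fri: 05:33–13:49 = 8 h 16 min; less 30 min break → 7 h 46 min
Sat: 09:30–18:20 = 8 h 50 min; less 30 min break → 8 h 20 min
Total worked: 38 h 23 min = 38.38 h.
Threshold 44 h → overtime 0 h 0 min, regular 38 h 23 min.

Regular 38.38 hours, overtime 0.00 hours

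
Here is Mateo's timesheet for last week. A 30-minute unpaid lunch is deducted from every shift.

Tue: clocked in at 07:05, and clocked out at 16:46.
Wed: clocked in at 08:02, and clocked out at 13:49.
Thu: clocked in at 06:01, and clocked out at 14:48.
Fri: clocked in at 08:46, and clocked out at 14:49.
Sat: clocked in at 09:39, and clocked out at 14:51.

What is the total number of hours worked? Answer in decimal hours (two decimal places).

33.00 hours

Tue: 07:05–16:46 = 9 h 41 min; less 30 min break → 9 h 11 min
Wed: 08:02–13:49 = 5 h 47 min; less 30 min break → 5 h 17 min
Thu: 06:01–14:48 = 8 h 47 min; less 30 min break → 8 h 17 min
Fri: 08:46–14:49 = 6 h 3 min; less 30 min break → 5 h 33 min
Sat: 09:39–14:51 = 5 h 12 min; less 30 min break → 4 h 42 min
Total: 9 h 11 min + 5 h 17 min + 8 h 17 min + 5 h 33 min + 4 h 42 min = 33 h 0 min.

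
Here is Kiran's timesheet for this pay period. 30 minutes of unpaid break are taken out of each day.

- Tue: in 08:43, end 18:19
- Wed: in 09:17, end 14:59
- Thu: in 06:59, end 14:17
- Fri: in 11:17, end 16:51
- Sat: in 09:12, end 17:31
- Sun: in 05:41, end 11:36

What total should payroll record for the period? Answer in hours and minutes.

Tue: 08:43–18:19 = 9 h 36 min; less 30 min break → 9 h 6 min
Wed: 09:17–14:59 = 5 h 42 min; less 30 min break → 5 h 12 min
Thu: 06:59–14:17 = 7 h 18 min; less 30 min break → 6 h 48 min
Fri: 11:17–16:51 = 5 h 34 min; less 30 min break → 5 h 4 min
Sat: 09:12–17:31 = 8 h 19 min; less 30 min break → 7 h 49 min
Sun: 05:41–11:36 = 5 h 55 min; less 30 min break → 5 h 25 min
Total: 9 h 6 min + 5 h 12 min + 6 h 48 min + 5 h 4 min + 7 h 49 min + 5 h 25 min = 39 h 24 min.

39 h 24 min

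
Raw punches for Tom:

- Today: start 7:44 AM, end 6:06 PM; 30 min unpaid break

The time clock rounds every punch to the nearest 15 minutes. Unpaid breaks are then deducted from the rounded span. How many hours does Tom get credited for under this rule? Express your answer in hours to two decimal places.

Today: in 7:44 AM→7:45 AM, out 6:06 PM→6:00 PM; 10 h 15 min − 30 min = 9 h 45 min

9.75 hours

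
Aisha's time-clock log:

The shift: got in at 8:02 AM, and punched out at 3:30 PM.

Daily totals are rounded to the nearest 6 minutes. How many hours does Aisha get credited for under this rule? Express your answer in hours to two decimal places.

The shift: 8:02 AM–3:30 PM = 7 h 28 min → rounds to 7 h 30 min

7.50 hours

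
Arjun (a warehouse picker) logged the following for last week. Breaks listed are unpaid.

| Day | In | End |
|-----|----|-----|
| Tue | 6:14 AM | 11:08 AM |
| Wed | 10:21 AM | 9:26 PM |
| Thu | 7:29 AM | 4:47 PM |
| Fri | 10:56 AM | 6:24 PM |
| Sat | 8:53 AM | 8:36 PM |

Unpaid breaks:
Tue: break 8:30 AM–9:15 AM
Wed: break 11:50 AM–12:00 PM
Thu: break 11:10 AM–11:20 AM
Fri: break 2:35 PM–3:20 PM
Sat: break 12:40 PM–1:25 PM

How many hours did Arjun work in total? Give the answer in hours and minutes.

Tue: 6:14 AM–11:08 AM = 4 h 54 min; less 45 min break → 4 h 9 min
Wed: 10:21 AM–9:26 PM = 11 h 5 min; less 10 min break → 10 h 55 min
Thu: 7:29 AM–4:47 PM = 9 h 18 min; less 10 min break → 9 h 8 min
Fri: 10:56 AM–6:24 PM = 7 h 28 min; less 45 min break → 6 h 43 min
Sat: 8:53 AM–8:36 PM = 11 h 43 min; less 45 min break → 10 h 58 min
Total: 4 h 9 min + 10 h 55 min + 9 h 8 min + 6 h 43 min + 10 h 58 min = 41 h 53 min.

41 h 53 min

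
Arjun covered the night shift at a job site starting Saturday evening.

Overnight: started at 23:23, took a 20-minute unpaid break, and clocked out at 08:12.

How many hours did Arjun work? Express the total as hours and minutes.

8 h 29 min

Overnight: 23:23 → midnight = 0 h 37 min; midnight → 08:12 = 8 h 12 min; span 8 h 49 min; less 20 min break → 8 h 29 min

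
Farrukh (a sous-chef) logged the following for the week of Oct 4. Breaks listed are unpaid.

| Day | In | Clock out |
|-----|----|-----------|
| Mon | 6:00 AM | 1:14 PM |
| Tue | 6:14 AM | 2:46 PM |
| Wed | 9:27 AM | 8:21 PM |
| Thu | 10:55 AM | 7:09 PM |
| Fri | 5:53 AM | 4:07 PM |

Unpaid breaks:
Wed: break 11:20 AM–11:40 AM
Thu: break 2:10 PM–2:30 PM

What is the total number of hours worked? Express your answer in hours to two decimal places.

44.47 hours

Mon: 6:00 AM–1:14 PM = 7 h 14 min
Tue: 6:14 AM–2:46 PM = 8 h 32 min
Wed: 9:27 AM–8:21 PM = 10 h 54 min; less 20 min break → 10 h 34 min
Thu: 10:55 AM–7:09 PM = 8 h 14 min; less 20 min break → 7 h 54 min
Fri: 5:53 AM–4:07 PM = 10 h 14 min
Total: 7 h 14 min + 8 h 32 min + 10 h 34 min + 7 h 54 min + 10 h 14 min = 44 h 28 min.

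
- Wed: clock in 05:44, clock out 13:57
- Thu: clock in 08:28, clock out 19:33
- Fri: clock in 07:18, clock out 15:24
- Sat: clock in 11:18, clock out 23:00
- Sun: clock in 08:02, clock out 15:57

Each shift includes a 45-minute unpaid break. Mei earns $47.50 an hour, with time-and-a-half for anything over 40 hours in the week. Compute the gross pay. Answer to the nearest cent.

$2132.75

Wed: 05:44–13:57 = 8 h 13 min; less 45 min break → 7 h 28 min
Thu: 08:28–19:33 = 11 h 5 min; less 45 min break → 10 h 20 min
Fri: 07:18–15:24 = 8 h 6 min; less 45 min break → 7 h 21 min
Sat: 11:18–23:00 = 11 h 42 min; less 45 min break → 10 h 57 min
Sun: 08:02–15:57 = 7 h 55 min; less 45 min break → 7 h 10 min
Total worked: 43 h 16 min = 2596 min.
Regular 40 h 0 min = 2400 min at $47.50/h; overtime 3 h 16 min = 196 min at $71.25/h.
Pay = (2400 × $47.50 + 196 × $71.25) ÷ 60 = $2132.75.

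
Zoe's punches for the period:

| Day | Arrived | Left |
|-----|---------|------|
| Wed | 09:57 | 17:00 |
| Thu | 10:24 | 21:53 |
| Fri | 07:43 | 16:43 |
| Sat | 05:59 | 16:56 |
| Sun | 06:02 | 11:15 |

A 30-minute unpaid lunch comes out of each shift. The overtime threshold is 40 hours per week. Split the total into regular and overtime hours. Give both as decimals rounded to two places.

Regular 40.00 hours, overtime 1.20 hours

Wed: 09:57–17:00 = 7 h 3 min; less 30 min break → 6 h 33 min
Thu: 10:24–21:53 = 11 h 29 min; less 30 min break → 10 h 59 min
Fri: 07:43–16:43 = 9 h 0 min; less 30 min break → 8 h 30 min
Sat: 05:59–16:56 = 10 h 57 min; less 30 min break → 10 h 27 min
Sun: 06:02–11:15 = 5 h 13 min; less 30 min break → 4 h 43 min
Total worked: 41 h 12 min = 41.20 h.
Threshold 40 h → overtime 1 h 12 min, regular 40 h 0 min.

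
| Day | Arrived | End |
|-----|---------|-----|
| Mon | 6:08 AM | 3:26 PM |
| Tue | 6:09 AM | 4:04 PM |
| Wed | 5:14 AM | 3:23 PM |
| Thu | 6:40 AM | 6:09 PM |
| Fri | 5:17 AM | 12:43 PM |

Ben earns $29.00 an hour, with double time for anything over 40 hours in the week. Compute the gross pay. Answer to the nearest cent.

$1640.43

Mon: 6:08 AM–3:26 PM = 9 h 18 min
Tue: 6:09 AM–4:04 PM = 9 h 55 min
Wed: 5:14 AM–3:23 PM = 10 h 9 min
Thu: 6:40 AM–6:09 PM = 11 h 29 min
Fri: 5:17 AM–12:43 PM = 7 h 26 min
Total worked: 48 h 17 min = 2897 min.
Regular 40 h 0 min = 2400 min at $29.00/h; overtime 8 h 17 min = 497 min at $58.00/h.
Pay = (2400 × $29.00 + 497 × $58.00) ÷ 60 = $1640.43.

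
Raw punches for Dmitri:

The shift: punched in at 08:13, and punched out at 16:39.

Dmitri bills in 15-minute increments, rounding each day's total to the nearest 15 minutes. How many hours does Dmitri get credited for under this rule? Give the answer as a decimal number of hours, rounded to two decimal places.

8.50 hours

The shift: 08:13–16:39 = 8 h 26 min → rounds to 8 h 30 min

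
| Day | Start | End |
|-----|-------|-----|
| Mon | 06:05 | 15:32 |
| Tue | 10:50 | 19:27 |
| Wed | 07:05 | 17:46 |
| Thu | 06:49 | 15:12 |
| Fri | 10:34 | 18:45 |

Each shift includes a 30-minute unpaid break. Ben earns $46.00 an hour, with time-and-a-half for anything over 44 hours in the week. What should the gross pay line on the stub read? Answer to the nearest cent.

$1969.57

Mon: 06:05–15:32 = 9 h 27 min; less 30 min break → 8 h 57 min
Tue: 10:50–19:27 = 8 h 37 min; less 30 min break → 8 h 7 min
Wed: 07:05–17:46 = 10 h 41 min; less 30 min break → 10 h 11 min
Thu: 06:49–15:12 = 8 h 23 min; less 30 min break → 7 h 53 min
Fri: 10:34–18:45 = 8 h 11 min; less 30 min break → 7 h 41 min
Total worked: 42 h 49 min = 2569 min.
Regular 42 h 49 min = 2569 min at $46.00/h; overtime 0 h 0 min = 0 min at $69.00/h.
Pay = (2569 × $46.00 + 0 × $69.00) ÷ 60 = $1969.57.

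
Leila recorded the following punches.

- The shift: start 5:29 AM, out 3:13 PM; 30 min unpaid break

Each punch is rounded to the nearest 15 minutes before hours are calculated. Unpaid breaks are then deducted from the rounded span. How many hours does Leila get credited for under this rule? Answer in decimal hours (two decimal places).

The shift: in 5:29 AM→5:30 AM, out 3:13 PM→3:15 PM; 9 h 45 min − 30 min = 9 h 15 min

9.25 hours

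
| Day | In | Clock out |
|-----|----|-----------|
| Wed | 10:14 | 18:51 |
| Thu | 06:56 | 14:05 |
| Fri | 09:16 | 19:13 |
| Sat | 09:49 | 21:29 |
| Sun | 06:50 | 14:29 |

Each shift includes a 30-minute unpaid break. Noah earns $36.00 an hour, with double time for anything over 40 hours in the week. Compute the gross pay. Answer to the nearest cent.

$1622.40

Wed: 10:14–18:51 = 8 h 37 min; less 30 min break → 8 h 7 min
Thu: 06:56–14:05 = 7 h 9 min; less 30 min break → 6 h 39 min
Fri: 09:16–19:13 = 9 h 57 min; less 30 min break → 9 h 27 min
Sat: 09:49–21:29 = 11 h 40 min; less 30 min break → 11 h 10 min
Sun: 06:50–14:29 = 7 h 39 min; less 30 min break → 7 h 9 min
Total worked: 42 h 32 min = 2552 min.
Regular 40 h 0 min = 2400 min at $36.00/h; overtime 2 h 32 min = 152 min at $72.00/h.
Pay = (2400 × $36.00 + 152 × $72.00) ÷ 60 = $1622.40.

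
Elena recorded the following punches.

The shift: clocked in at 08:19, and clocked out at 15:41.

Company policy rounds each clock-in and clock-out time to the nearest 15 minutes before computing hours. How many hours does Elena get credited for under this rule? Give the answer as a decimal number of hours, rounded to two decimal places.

7.50 hours

The shift: in 08:19→08:15, out 15:41→15:45; 7 h 30 min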